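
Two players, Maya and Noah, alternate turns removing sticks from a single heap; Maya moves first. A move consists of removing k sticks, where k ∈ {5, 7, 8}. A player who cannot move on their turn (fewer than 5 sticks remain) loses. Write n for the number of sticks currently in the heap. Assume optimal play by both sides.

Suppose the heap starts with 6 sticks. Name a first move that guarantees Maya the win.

Remove 5, leaving 1.

Use the standard recursion: the mover loses at a terminal position; elsewhere, the mover wins exactly when some move hands the opponent an L position.
n=0: no move → L
n=1: no move → L
n=2: no move → L
n=3: no move → L
n=4: no move → L
n=5: W (go to 0, an L position)
n=6: W (go to 1, an L position)
From 6, the L positions reachable in one move are: 1.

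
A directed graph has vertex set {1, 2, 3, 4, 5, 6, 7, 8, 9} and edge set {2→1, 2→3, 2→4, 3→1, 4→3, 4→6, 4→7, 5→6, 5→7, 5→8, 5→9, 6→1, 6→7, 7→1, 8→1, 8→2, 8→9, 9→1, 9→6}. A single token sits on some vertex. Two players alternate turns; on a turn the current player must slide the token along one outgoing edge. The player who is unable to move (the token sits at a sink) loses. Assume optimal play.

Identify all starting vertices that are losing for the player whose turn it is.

1, 4, 5

Work bottom-up. With no move the player to move loses. Otherwise the position is W if at least one move leads to an L position for the opponent, and L if every move leads to a W.
Every edge goes from a vertex to one that appears earlier in the order 1, 7, 6, 3, 4, 9, 2, 8, 5, so processing vertices in that order labels each vertex after all of its successors.
1: no outgoing edge → L
7: W (go to 1, an L position)
6: W (go to 1, an L position)
3: W (go to 1, an L position)
4: L (options 3(W), 6(W), 7(W) are all W)
9: W (go to 1, an L position)
2: W (go to 4, an L position)
8: W (go to 1, an L position)
5: L (options 8(W), 9(W), 6(W), 7(W) are all W)
Reading off the rows marked L gives the requested list; there are 3 such vertices.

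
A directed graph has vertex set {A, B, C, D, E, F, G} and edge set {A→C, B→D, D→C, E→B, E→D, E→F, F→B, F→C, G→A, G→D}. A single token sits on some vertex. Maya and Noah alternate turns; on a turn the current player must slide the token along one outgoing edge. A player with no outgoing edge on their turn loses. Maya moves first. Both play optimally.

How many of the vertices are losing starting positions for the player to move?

Classify positions by backward induction: terminal positions (no move available) are L. From any other position, the mover wins iff some move reaches an L.
Every edge goes from a vertex to one that appears earlier in the order C, D, B, F, E, A, G, so processing vertices in that order labels each vertex after all of its successors.
C: no outgoing edge → L
D: W (go to C, an L position)
B: L (sole option D(W) is W)
F: W (go to B, an L position)
E: W (go to B, an L position)
A: W (go to C, an L position)
G: L (options A(W), D(W) are all W)
The L vertices are B, C, G; that is 3 in all.

3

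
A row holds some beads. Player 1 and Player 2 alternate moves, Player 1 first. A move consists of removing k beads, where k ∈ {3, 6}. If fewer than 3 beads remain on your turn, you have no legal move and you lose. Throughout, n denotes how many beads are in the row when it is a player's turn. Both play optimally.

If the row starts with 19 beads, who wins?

Player 2 wins.

Label each position W (a win for the player to move) or L (a loss). A position with no legal move is L; any other position is W exactly when some move reaches an L, and L when every move reaches a W.
n=0: no move → L
n=1: no move → L
n=2: no move → L
n=3: can move to 0, which is L ⇒ W
n=4: can move to 1, which is L ⇒ W
n=5: can move to 2, which is L ⇒ W
n=6: can move to 0, which is L ⇒ W
n=7: can move to 1, which is L ⇒ W
n=8: can move to 2, which is L ⇒ W
n=9: moves to 6(W), 3(W); every one is W ⇒ L
n=10: moves to 7(W), 4(W); every one is W ⇒ L
n=11: moves to 8(W), 5(W); every one is W ⇒ L
n=12: can move to 9, which is L ⇒ W
n=13: can move to 10, which is L ⇒ W
n=14: can move to 11, which is L ⇒ W
n=15: can move to 9, which is L ⇒ W
n=16: can move to 10, which is L ⇒ W
n=17: can move to 11, which is L ⇒ W
n=18: moves to 15(W), 12(W); every one is W ⇒ L
n=19: moves to 16(W), 13(W); every one is W ⇒ L
The starting position 19 is L: whatever Player 1 does, the opponent receives a W position.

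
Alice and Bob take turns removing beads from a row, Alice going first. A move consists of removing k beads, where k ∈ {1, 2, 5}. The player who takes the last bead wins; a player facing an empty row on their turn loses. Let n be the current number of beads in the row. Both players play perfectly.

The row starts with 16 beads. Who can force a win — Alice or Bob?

Alice wins.

Label each position W (a win for the player to move) or L (a loss). A position with no legal move is L; any other position is W exactly when some move reaches an L, and L when every move reaches a W.
n=0: no move → L
n=1: reaches L-position 0 → W
n=2: reaches L-position 0 → W
n=3: only reaches 2(W), 1(W), all W → L
n=4: reaches L-position 3 → W
n=5: reaches L-position 3 → W
n=6: only reaches 5(W), 4(W), 1(W), all W → L
n=7: reaches L-position 6 → W
n=8: reaches L-position 6 → W
n=9: only reaches 8(W), 7(W), 4(W), all W → L
n=10: reaches L-position 9 → W
n=11: reaches L-position 9 → W
n=12: only reaches 11(W), 10(W), 7(W), all W → L
n=13: reaches L-position 12 → W
n=14: reaches L-position 12 → W
n=15: only reaches 14(W), 13(W), 10(W), all W → L
n=16: reaches L-position 15 → W
The starting position 16 is W: Alice should remove 1, leaving 15, handing over an L position.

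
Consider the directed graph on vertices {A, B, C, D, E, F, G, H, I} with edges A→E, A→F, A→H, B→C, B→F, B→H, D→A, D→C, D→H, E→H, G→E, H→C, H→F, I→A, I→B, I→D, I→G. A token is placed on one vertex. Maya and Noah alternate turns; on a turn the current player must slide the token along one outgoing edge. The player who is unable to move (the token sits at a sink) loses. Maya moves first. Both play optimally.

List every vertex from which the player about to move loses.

C, E, F, I

Work bottom-up. With no move the player to move loses. Otherwise the position is W if at least one move leads to an L position for the opponent, and L if every move leads to a W.
Every edge goes from a vertex to one that appears earlier in the order C, F, H, E, A, D, B, G, I, so processing vertices in that order labels each vertex after all of its successors.
C: no outgoing edge → L
F: no outgoing edge → L
H: W (go to F, an L position)
E: L (sole option H(W) is W)
A: W (go to E, an L position)
D: W (go to C, an L position)
B: W (go to F, an L position)
G: W (go to E, an L position)
I: L (options G(W), B(W), D(W), A(W) are all W)
The losing starting vertices are exactly the entries labelled L in this table (4 of them).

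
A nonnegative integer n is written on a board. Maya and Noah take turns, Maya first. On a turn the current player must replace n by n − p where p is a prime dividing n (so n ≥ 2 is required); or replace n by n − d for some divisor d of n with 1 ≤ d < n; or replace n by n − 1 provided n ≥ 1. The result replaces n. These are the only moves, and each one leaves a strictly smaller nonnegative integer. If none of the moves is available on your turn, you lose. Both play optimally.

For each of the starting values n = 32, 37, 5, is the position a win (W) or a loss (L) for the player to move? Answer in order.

32: L, 37: W, 5: W

Build the W/L table. Terminal = L. A non-terminal position is W if it has a move to some L; otherwise it is L.
n=0: no move → L
n=1: →0(L), so W
n=2: →0(L), so W
n=3: →0(L), so W
n=4: →2(W), 3(W) — all W, so L
n=5: →0(L), so W
n=6: →4(L), so W
n=7: →0(L), so W
n=8: →4(L), so W
n=9: →6(W), 8(W) — all W, so L
n=10: →9(L), so W
n=11: →0(L), so W
n=12: →9(L), so W
n=13: →0(L), so W
n=14: →7(W), 12(W), 13(W) — all W, so L
n=15: →14(L), so W
n=16: →14(L), so W
n=17: →0(L), so W
n=18: →9(L), so W
n=19: →0(L), so W
n=20: →10(W), 15(W), 16(W), 18(W), 19(W) — all W, so L
n=21: →14(L), so W
n=22: →20(L), so W
n=23: →0(L), so W
n=24: →20(L), so W
n=25: →20(L), so W
n=26: →13(W), 24(W), 25(W) — all W, so L
n=27: →26(L), so W
n=28: →14(L), so W
n=29: →0(L), so W
n=30: →20(L), so W
n=31: →0(L), so W
n=32: →16(W), 24(W), 28(W), 30(W), 31(W) — all W, so L
n=33: →32(L), so W
n=34: →32(L), so W
n=35: →28(W), 30(W), 34(W) — all W, so L
n=36: →32(L), so W
n=37: →0(L), so W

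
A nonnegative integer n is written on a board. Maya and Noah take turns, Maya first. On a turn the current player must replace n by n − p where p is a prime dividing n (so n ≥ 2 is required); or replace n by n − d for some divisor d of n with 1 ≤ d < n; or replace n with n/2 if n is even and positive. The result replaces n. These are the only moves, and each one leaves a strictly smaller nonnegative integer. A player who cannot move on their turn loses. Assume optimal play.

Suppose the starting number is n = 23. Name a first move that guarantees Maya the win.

Move to 0.

Build the W/L table. Terminal = L. A non-terminal position is W if it has a move to some L; otherwise it is L.
n=0: no move → L
n=1: no move → L
n=2: →0(L), so W
n=3: →0(L), so W
n=4: →2(W), 3(W) — all W, so L
n=5: →0(L), so W
n=6: →4(L), so W
n=7: →0(L), so W
n=8: →4(L), so W
n=9: →6(W), 8(W) — all W, so L
n=10: →9(L), so W
n=11: →0(L), so W
n=12: →9(L), so W
n=13: →0(L), so W
n=14: →7(W), 12(W), 13(W) — all W, so L
n=15: →14(L), so W
n=16: →14(L), so W
n=17: →0(L), so W
n=18: →9(L), so W
n=19: →0(L), so W
n=20: →10(W), 15(W), 16(W), 18(W), 19(W) — all W, so L
n=21: →14(L), so W
n=22: →20(L), so W
n=23: →0(L), so W
From 23, the L positions reachable in one move are: 0.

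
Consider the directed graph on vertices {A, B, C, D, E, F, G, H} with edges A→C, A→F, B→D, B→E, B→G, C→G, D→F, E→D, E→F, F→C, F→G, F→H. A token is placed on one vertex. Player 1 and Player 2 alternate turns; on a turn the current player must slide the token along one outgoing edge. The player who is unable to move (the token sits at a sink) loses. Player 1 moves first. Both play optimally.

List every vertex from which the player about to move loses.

Use the standard recursion: the mover loses at a terminal position; elsewhere, the mover wins exactly when some move hands the opponent an L position.
Every edge goes from a vertex to one that appears earlier in the order G, H, C, F, D, E, B, A, so processing vertices in that order labels each vertex after all of its successors.
G: no outgoing edge → L
H: no outgoing edge → L
C: →G(L), so W
F: →H(L), so W
D: →F(W) only, which is W, so L
E: →D(L), so W
B: →D(L), so W
A: →F(W), C(W) — all W, so L
Reading off the rows marked L gives the requested list; there are 4 such vertices.

A, D, G, H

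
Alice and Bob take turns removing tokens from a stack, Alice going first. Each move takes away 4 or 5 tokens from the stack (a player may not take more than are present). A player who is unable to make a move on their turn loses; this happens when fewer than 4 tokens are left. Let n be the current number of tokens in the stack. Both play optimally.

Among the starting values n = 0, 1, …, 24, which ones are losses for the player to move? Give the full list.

0, 1, 2, 3, 9, 10, 11, 12, 18, 19, 20, 21

Build the W/L table. Terminal = L. A non-terminal position is W if it has a move to some L; otherwise it is L.
n=0: no move → L
n=1: no move → L
n=2: no move → L
n=3: no move → L
n=4: W (go to 0, an L position)
n=5: W (go to 1, an L position)
n=6: W (go to 2, an L position)
n=7: W (go to 3, an L position)
n=8: W (go to 3, an L position)
n=9: L (options 5(W), 4(W) are all W)
n=10: L (options 6(W), 5(W) are all W)
n=11: L (options 7(W), 6(W) are all W)
n=12: L (options 8(W), 7(W) are all W)
n=13: W (go to 9, an L position)
n=14: W (go to 10, an L position)
n=15: W (go to 11, an L position)
n=16: W (go to 12, an L position)
n=17: W (go to 12, an L position)
n=18: L (options 14(W), 13(W) are all W)
n=19: L (options 15(W), 14(W) are all W)
n=20: L (options 16(W), 15(W) are all W)
n=21: L (options 17(W), 16(W) are all W)
n=22: W (go to 18, an L position)
n=23: W (go to 19, an L position)
n=24: W (go to 20, an L position)
The losing starting values of n are exactly the entries labelled L in this table (12 of them).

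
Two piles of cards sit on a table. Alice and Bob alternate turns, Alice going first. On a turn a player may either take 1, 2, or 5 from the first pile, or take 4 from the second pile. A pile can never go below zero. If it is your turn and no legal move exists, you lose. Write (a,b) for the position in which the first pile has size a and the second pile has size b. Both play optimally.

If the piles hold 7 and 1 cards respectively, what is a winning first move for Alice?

Move to (6,1).

Build the W/L table. Terminal = L. A non-terminal position is W if it has a move to some L; otherwise it is L.
No move ever increases a pile, so every position that can arise here has a ≤ 7 and b ≤ 1; it is enough to label the cells with 0 ≤ a ≤ 7 and 0 ≤ b ≤ 1.
Every move lowers a or b (never raises either), so fill the grid row by row in increasing a, and left to right within a row: each cell's successors are then already labelled.
      b=0  b=1
a=0:    L    L
a=1:    W    W
a=2:    W    W
a=3:    L    L
a=4:    W    W
a=5:    W    W
a=6:    L    L
a=7:    W    W
Cells with no legal move (terminal, hence L): (0,0), (0,1).
The remaining L cells, each justified by listing all of its moves:
(3,0): →(2,0)(W), (1,0)(W) — all W, so L
(3,1): →(2,1)(W), (1,1)(W) — all W, so L
(6,0): →(5,0)(W), (4,0)(W), (1,0)(W) — all W, so L
(6,1): →(5,1)(W), (4,1)(W), (1,1)(W) — all W, so L
Every other cell has at least one move into one of the L cells above, so it is W.
From (7,1), the L positions reachable in one move are: (6,1).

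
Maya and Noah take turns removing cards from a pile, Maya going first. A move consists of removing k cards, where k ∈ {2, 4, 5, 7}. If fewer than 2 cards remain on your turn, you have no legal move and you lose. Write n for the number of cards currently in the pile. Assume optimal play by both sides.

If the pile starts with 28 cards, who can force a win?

Noah wins.

Label each position W (a win for the player to move) or L (a loss). A position with no legal move is L; any other position is W exactly when some move reaches an L, and L when every move reaches a W.
n=0: no move → L
n=1: no move → L
n=2: can move to 0, which is L ⇒ W
n=3: can move to 1, which is L ⇒ W
n=4: can move to 0, which is L ⇒ W
n=5: can move to 1, which is L ⇒ W
n=6: can move to 1, which is L ⇒ W
n=7: can move to 0, which is L ⇒ W
n=8: can move to 1, which is L ⇒ W
n=9: moves to 7(W), 5(W), 4(W), 2(W); every one is W ⇒ L
n=10: moves to 8(W), 6(W), 5(W), 3(W); every one is W ⇒ L
n=11: can move to 9, which is L ⇒ W
n=12: can move to 10, which is L ⇒ W
n=13: can move to 9, which is L ⇒ W
n=14: can move to 10, which is L ⇒ W
n=15: can move to 10, which is L ⇒ W
n=16: can move to 9, which is L ⇒ W
n=17: can move to 10, which is L ⇒ W
n=18: moves to 16(W), 14(W), 13(W), 11(W); every one is W ⇒ L
n=19: moves to 17(W), 15(W), 14(W), 12(W); every one is W ⇒ L
n=20: can move to 18, which is L ⇒ W
n=21: can move to 19, which is L ⇒ W
n=22: can move to 18, which is L ⇒ W
n=23: can move to 19, which is L ⇒ W
n=24: can move to 19, which is L ⇒ W
n=25: can move to 18, which is L ⇒ W
n=26: can move to 19, which is L ⇒ W
n=27: moves to 25(W), 23(W), 22(W), 20(W); every one is W ⇒ L
n=28: moves to 26(W), 24(W), 23(W), 21(W); every one is W ⇒ L
Every move from 28 reaches a W position, so the mover loses.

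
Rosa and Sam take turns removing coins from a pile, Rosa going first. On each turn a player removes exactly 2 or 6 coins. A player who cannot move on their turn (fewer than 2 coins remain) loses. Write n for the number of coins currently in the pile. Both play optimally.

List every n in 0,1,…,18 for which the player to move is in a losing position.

0, 1, 4, 5, 8, 9, 12, 13, 16, 17

Compute win/loss labels from the base case upward. A position with no move is L. Any other position is W if it can reach an L in one move, else L.
n=0: no move → L
n=1: no move → L
n=2: can move to 0, which is L ⇒ W
n=3: can move to 1, which is L ⇒ W
n=4: the only move is to 2(W), a W ⇒ L
n=5: the only move is to 3(W), a W ⇒ L
n=6: can move to 4, which is L ⇒ W
n=7: can move to 5, which is L ⇒ W
n=8: moves to 6(W), 2(W); every one is W ⇒ L
n=9: moves to 7(W), 3(W); every one is W ⇒ L
n=10: can move to 8, which is L ⇒ W
n=11: can move to 9, which is L ⇒ W
n=12: moves to 10(W), 6(W); every one is W ⇒ L
n=13: moves to 11(W), 7(W); every one is W ⇒ L
n=14: can move to 12, which is L ⇒ W
n=15: can move to 13, which is L ⇒ W
n=16: moves to 14(W), 10(W); every one is W ⇒ L
n=17: moves to 15(W), 11(W); every one is W ⇒ L
n=18: can move to 16, which is L ⇒ W
Reading off the rows marked L gives the requested list; there are 10 such values of n.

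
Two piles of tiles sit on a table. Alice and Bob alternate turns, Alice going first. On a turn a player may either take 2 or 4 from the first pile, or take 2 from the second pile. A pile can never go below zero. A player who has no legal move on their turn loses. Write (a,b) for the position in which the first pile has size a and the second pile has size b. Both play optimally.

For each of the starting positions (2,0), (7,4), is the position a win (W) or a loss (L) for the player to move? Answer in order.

Compute win/loss labels from the base case upward. A position with no move is L. Any other position is W if it can reach an L in one move, else L.
No move ever increases a pile, so every position that can arise here has a ≤ 7 and b ≤ 4; it is enough to label the cells with 0 ≤ a ≤ 7 and 0 ≤ b ≤ 4.
Every move lowers a or b (never raises either), so fill the grid row by row in increasing a, and left to right within a row: each cell's successors are then already labelled.
      b=0  b=1  b=2  b=3  b=4
a=0:    L    L    W    W    L
a=1:    L    L    W    W    L
a=2:    W    W    L    L    W
a=3:    W    W    L    L    W
a=4:    W    W    W    W    W
a=5:    W    W    W    W    W
a=6:    L    L    W    W    L
a=7:    L    L    W    W    L
Cells with no legal move (terminal, hence L): (0,0), (0,1), (1,0), (1,1).
The remaining L cells, each justified by listing all of its moves:
(0,4): only reaches (0,2)(W), which is W → L
(1,4): only reaches (1,2)(W), which is W → L
(2,2): only reaches (0,2)(W), (2,0)(W), all W → L
(2,3): only reaches (0,3)(W), (2,1)(W), all W → L
(3,2): only reaches (1,2)(W), (3,0)(W), all W → L
(3,3): only reaches (1,3)(W), (3,1)(W), all W → L
(6,0): only reaches (4,0)(W), (2,0)(W), all W → L
(6,1): only reaches (4,1)(W), (2,1)(W), all W → L
(6,4): only reaches (4,4)(W), (2,4)(W), (6,2)(W), all W → L
(7,0): only reaches (5,0)(W), (3,0)(W), all W → L
(7,1): only reaches (5,1)(W), (3,1)(W), all W → L
(7,4): only reaches (5,4)(W), (3,4)(W), (7,2)(W), all W → L
Every other cell has at least one move into one of the L cells above, so it is W.
(2,0): the move to (0,0) reaches an L cell, so W
(7,4): one of the L cells justified above, so L

(2,0): W, (7,4): L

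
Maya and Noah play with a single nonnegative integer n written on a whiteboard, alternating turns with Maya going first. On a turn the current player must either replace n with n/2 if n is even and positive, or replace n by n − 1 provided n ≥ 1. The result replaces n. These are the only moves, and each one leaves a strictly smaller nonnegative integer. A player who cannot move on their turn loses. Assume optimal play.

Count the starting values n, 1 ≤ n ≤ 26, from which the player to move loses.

Build the W/L table. Terminal = L. A non-terminal position is W if it has a move to some L; otherwise it is L.
n=0: no move → L
n=1: can move to 0, which is L ⇒ W
n=2: the only move is to 1(W), a W ⇒ L
n=3: can move to 2, which is L ⇒ W
n=4: can move to 2, which is L ⇒ W
n=5: the only move is to 4(W), a W ⇒ L
n=6: can move to 5, which is L ⇒ W
n=7: the only move is to 6(W), a W ⇒ L
n=8: can move to 7, which is L ⇒ W
n=9: the only move is to 8(W), a W ⇒ L
n=10: can move to 5, which is L ⇒ W
n=11: the only move is to 10(W), a W ⇒ L
n=12: can move to 11, which is L ⇒ W
n=13: the only move is to 12(W), a W ⇒ L
n=14: can move to 7, which is L ⇒ W
n=15: the only move is to 14(W), a W ⇒ L
n=16: can move to 15, which is L ⇒ W
n=17: the only move is to 16(W), a W ⇒ L
n=18: can move to 9, which is L ⇒ W
n=19: the only move is to 18(W), a W ⇒ L
n=20: can move to 19, which is L ⇒ W
n=21: the only move is to 20(W), a W ⇒ L
n=22: can move to 11, which is L ⇒ W
n=23: the only move is to 22(W), a W ⇒ L
n=24: can move to 23, which is L ⇒ W
n=25: the only move is to 24(W), a W ⇒ L
n=26: can move to 13, which is L ⇒ W
L entries with 1 ≤ n ≤ 26 (n=0 is outside the asked range and is not counted): n = 2, 5, 7, 9, 11, 13, 15, 17, 19, 21, 23, 25; that makes 12.

12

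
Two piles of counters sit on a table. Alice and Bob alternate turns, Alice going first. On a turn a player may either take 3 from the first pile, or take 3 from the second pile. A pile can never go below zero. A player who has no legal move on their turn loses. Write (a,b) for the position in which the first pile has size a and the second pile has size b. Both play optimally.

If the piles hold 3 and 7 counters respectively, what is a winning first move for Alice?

Move to (0,7).

Positions with no move are L. A position that does have a move is losing for the player to move precisely when every available move leads to a winning position for the opponent. Fill in the labels:
No move ever increases a pile, so every position that can arise here has a ≤ 3 and b ≤ 7; it is enough to label the cells with 0 ≤ a ≤ 3 and 0 ≤ b ≤ 7.
Every move lowers a or b (never raises either), so fill the grid row by row in increasing a, and left to right within a row: each cell's successors are then already labelled.
      b=0  b=1  b=2  b=3  b=4  b=5  b=6  b=7
a=0:    L    L    L    W    W    W    L    L
a=1:    L    L    L    W    W    W    L    L
a=2:    L    L    L    W    W    W    L    L
a=3:    W    W    W    L    L    L    W    W
Cells with no legal move (terminal, hence L): (0,0), (0,1), (0,2), (1,0), (1,1), (1,2), (2,0), (2,1), (2,2).
The remaining L cells, each justified by listing all of its moves:
(0,6): L (sole option (0,3)(W) is W)
(0,7): L (sole option (0,4)(W) is W)
(1,6): L (sole option (1,3)(W) is W)
(1,7): L (sole option (1,4)(W) is W)
(2,6): L (sole option (2,3)(W) is W)
(2,7): L (sole option (2,4)(W) is W)
(3,3): L (options (0,3)(W), (3,0)(W) are all W)
(3,4): L (options (0,4)(W), (3,1)(W) are all W)
(3,5): L (options (0,5)(W), (3,2)(W) are all W)
Every other cell has at least one move into one of the L cells above, so it is W.
From (3,7), the L positions reachable in one move are: (0,7), (3,4). Any move reaching one of these is winning.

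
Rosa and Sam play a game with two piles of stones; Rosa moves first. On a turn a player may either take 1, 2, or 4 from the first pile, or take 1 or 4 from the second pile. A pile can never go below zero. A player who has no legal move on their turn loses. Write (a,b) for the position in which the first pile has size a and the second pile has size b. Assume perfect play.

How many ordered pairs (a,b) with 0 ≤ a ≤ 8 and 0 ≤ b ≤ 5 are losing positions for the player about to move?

Work bottom-up. With no move the player to move loses. Otherwise the position is W if at least one move leads to an L position for the opponent, and L if every move leads to a W.
Every move lowers a or b (never raises either), so fill the grid row by row in increasing a, and left to right within a row: each cell's successors are then already labelled.
      b=0  b=1  b=2  b=3  b=4  b=5
a=0:    L    W    L    W    W    L
a=1:    W    L    W    L    W    W
a=2:    W    W    W    W    L    W
a=3:    L    W    L    W    W    L
a=4:    W    L    W    L    W    W
a=5:    W    W    W    W    L    W
a=6:    L    W    L    W    W    L
a=7:    W    L    W    L    W    W
a=8:    W    W    W    W    L    W
Cells with no legal move (terminal, hence L): (0,0).
The remaining L cells, each justified by listing all of its moves:
(0,2): →(0,1)(W) only, which is W, so L
(0,5): →(0,4)(W), (0,1)(W) — all W, so L
(1,1): →(0,1)(W), (1,0)(W) — all W, so L
(1,3): →(0,3)(W), (1,2)(W) — all W, so L
(2,4): →(1,4)(W), (0,4)(W), (2,3)(W), (2,0)(W) — all W, so L
(3,0): →(2,0)(W), (1,0)(W) — all W, so L
(3,2): →(2,2)(W), (1,2)(W), (3,1)(W) — all W, so L
(3,5): →(2,5)(W), (1,5)(W), (3,4)(W), (3,1)(W) — all W, so L
(4,1): →(3,1)(W), (2,1)(W), (0,1)(W), (4,0)(W) — all W, so L
(4,3): →(3,3)(W), (2,3)(W), (0,3)(W), (4,2)(W) — all W, so L
(5,4): →(4,4)(W), (3,4)(W), (1,4)(W), (5,3)(W), (5,0)(W) — all W, so L
(6,0): →(5,0)(W), (4,0)(W), (2,0)(W) — all W, so L
(6,2): →(5,2)(W), (4,2)(W), (2,2)(W), (6,1)(W) — all W, so L
(6,5): →(5,5)(W), (4,5)(W), (2,5)(W), (6,4)(W), (6,1)(W) — all W, so L
(7,1): →(6,1)(W), (5,1)(W), (3,1)(W), (7,0)(W) — all W, so L
(7,3): →(6,3)(W), (5,3)(W), (3,3)(W), (7,2)(W) — all W, so L
(8,4): →(7,4)(W), (6,4)(W), (4,4)(W), (8,3)(W), (8,0)(W) — all W, so L
Every other cell has at least one move into one of the L cells above, so it is W.
L cells per row: a=0: 3, a=1: 2, a=2: 1, a=3: 3, a=4: 2, a=5: 1, a=6: 3, a=7: 2, a=8: 1; total 18.

18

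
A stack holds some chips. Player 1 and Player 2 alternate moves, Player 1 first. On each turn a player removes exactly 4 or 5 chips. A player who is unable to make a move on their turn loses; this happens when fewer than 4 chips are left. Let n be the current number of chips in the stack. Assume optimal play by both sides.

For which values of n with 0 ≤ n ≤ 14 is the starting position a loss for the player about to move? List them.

0, 1, 2, 3, 9, 10, 11, 12

Work bottom-up. With no move the player to move loses. Otherwise the position is W if at least one move leads to an L position for the opponent, and L if every move leads to a W.
n=0: no move → L
n=1: no move → L
n=2: no move → L
n=3: no move → L
n=4: →0(L), so W
n=5: →1(L), so W
n=6: →2(L), so W
n=7: →3(L), so W
n=8: →3(L), so W
n=9: →5(W), 4(W) — all W, so L
n=10: →6(W), 5(W) — all W, so L
n=11: →7(W), 6(W) — all W, so L
n=12: →8(W), 7(W) — all W, so L
n=13: →9(L), so W
n=14: →10(L), so W
Reading off the rows marked L gives the requested list; there are 8 such values of n.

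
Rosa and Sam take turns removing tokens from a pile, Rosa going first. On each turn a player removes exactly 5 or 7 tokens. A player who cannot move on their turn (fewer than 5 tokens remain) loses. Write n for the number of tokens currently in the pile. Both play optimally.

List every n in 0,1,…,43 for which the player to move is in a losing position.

Work bottom-up. With no move the player to move loses. Otherwise the position is W if at least one move leads to an L position for the opponent, and L if every move leads to a W.
n=0: no move → L
n=1: no move → L
n=2: no move → L
n=3: no move → L
n=4: no move → L
n=5: reaches L-position 0 → W
n=6: reaches L-position 1 → W
n=7: reaches L-position 2 → W
n=8: reaches L-position 3 → W
n=9: reaches L-position 4 → W
n=10: reaches L-position 3 → W
n=11: reaches L-position 4 → W
n=12: only reaches 7(W), 5(W), all W → L
n=13: only reaches 8(W), 6(W), all W → L
n=14: only reaches 9(W), 7(W), all W → L
n=15: only reaches 10(W), 8(W), all W → L
n=16: only reaches 11(W), 9(W), all W → L
n=17: reaches L-position 12 → W
n=18: reaches L-position 13 → W
n=19: reaches L-position 14 → W
n=20: reaches L-position 15 → W
n=21: reaches L-position 16 → W
n=22: reaches L-position 15 → W
n=23: reaches L-position 16 → W
n=24: only reaches 19(W), 17(W), all W → L
n=25: only reaches 20(W), 18(W), all W → L
n=26: only reaches 21(W), 19(W), all W → L
n=27: only reaches 22(W), 20(W), all W → L
n=28: only reaches 23(W), 21(W), all W → L
n=29: reaches L-position 24 → W
n=30: reaches L-position 25 → W
n=31: reaches L-position 26 → W
n=32: reaches L-position 27 → W
n=33: reaches L-position 28 → W
n=34: reaches L-position 27 → W
n=35: reaches L-position 28 → W
n=36: only reaches 31(W), 29(W), all W → L
n=37: only reaches 32(W), 30(W), all W → L
n=38: only reaches 33(W), 31(W), all W → L
n=39: only reaches 34(W), 32(W), all W → L
n=40: only reaches 35(W), 33(W), all W → L
n=41: reaches L-position 36 → W
n=42: reaches L-position 37 → W
n=43: reaches L-position 38 → W
Reading off the rows marked L gives the requested list; there are 20 such values of n.

0, 1, 2, 3, 4, 12, 13, 14, 15, 16, 24, 25, 26, 27, 28, 36, 37, 38, 39, 40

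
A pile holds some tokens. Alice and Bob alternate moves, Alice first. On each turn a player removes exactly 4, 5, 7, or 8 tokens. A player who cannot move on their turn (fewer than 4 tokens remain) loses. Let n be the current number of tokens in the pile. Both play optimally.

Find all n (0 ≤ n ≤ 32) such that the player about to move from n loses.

0, 1, 2, 3, 12, 13, 14, 15, 24, 25, 26, 27

Label each position W (a win for the player to move) or L (a loss). A position with no legal move is L; any other position is W exactly when some move reaches an L, and L when every move reaches a W.
n=0: no move → L
n=1: no move → L
n=2: no move → L
n=3: no move → L
n=4: reaches L-position 0 → W
n=5: reaches L-position 1 → W
n=6: reaches L-position 2 → W
n=7: reaches L-position 3 → W
n=8: reaches L-position 3 → W
n=9: reaches L-position 2 → W
n=10: reaches L-position 3 → W
n=11: reaches L-position 3 → W
n=12: only reaches 8(W), 7(W), 5(W), 4(W), all W → L
n=13: only reaches 9(W), 8(W), 6(W), 5(W), all W → L
n=14: only reaches 10(W), 9(W), 7(W), 6(W), all W → L
n=15: only reaches 11(W), 10(W), 8(W), 7(W), all W → L
n=16: reaches L-position 12 → W
n=17: reaches L-position 13 → W
n=18: reaches L-position 14 → W
n=19: reaches L-position 15 → W
n=20: reaches L-position 15 → W
n=21: reaches L-position 14 → W
n=22: reaches L-position 15 → W
n=23: reaches L-position 15 → W
n=24: only reaches 20(W), 19(W), 17(W), 16(W), all W → L
n=25: only reaches 21(W), 20(W), 18(W), 17(W), all W → L
n=26: only reaches 22(W), 21(W), 19(W), 18(W), all W → L
n=27: only reaches 23(W), 22(W), 20(W), 19(W), all W → L
n=28: reaches L-position 24 → W
n=29: reaches L-position 25 → W
n=30: reaches L-position 26 → W
n=31: reaches L-position 27 → W
n=32: reaches L-position 27 → W
The losing starting values of n are exactly the entries labelled L in this table (12 of them).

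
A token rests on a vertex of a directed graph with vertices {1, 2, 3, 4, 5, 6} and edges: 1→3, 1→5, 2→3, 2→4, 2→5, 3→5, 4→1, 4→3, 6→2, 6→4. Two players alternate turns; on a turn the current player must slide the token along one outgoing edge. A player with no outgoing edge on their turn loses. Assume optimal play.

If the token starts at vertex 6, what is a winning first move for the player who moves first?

Classify positions by backward induction: terminal positions (no move available) are L. From any other position, the mover wins iff some move reaches an L.
Every edge goes from a vertex to one that appears earlier in the order 5, 3, 1, 4, 2, 6, so processing vertices in that order labels each vertex after all of its successors.
5: no outgoing edge → L
3: →5(L), so W
1: →5(L), so W
4: →1(W), 3(W) — all W, so L
2: →4(L), so W
6: →4(L), so W
From 6, the L positions reachable in one move are: 4.

Move to 4.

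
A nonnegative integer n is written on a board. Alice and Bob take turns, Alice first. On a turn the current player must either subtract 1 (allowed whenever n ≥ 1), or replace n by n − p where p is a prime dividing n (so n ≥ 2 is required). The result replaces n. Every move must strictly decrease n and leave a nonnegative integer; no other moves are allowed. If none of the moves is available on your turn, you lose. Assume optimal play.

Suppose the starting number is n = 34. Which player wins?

Classify positions by backward induction: terminal positions (no move available) are L. From any other position, the mover wins iff some move reaches an L.
n=0: no move → L
n=1: can move to 0, which is L ⇒ W
n=2: can move to 0, which is L ⇒ W
n=3: can move to 0, which is L ⇒ W
n=4: moves to 2(W), 3(W); every one is W ⇒ L
n=5: can move to 0, which is L ⇒ W
n=6: can move to 4, which is L ⇒ W
n=7: can move to 0, which is L ⇒ W
n=8: moves to 6(W), 7(W); every one is W ⇒ L
n=9: can move to 8, which is L ⇒ W
n=10: can move to 8, which is L ⇒ W
n=11: can move to 0, which is L ⇒ W
n=12: moves to 9(W), 10(W), 11(W); every one is W ⇒ L
n=13: can move to 0, which is L ⇒ W
n=14: can move to 12, which is L ⇒ W
n=15: can move to 12, which is L ⇒ W
n=16: moves to 14(W), 15(W); every one is W ⇒ L
n=17: can move to 0, which is L ⇒ W
n=18: can move to 16, which is L ⇒ W
n=19: can move to 0, which is L ⇒ W
n=20: moves to 15(W), 18(W), 19(W); every one is W ⇒ L
n=21: can move to 20, which is L ⇒ W
n=22: can move to 20, which is L ⇒ W
n=23: can move to 0, which is L ⇒ W
n=24: moves to 21(W), 22(W), 23(W); every one is W ⇒ L
n=25: can move to 20, which is L ⇒ W
n=26: can move to 24, which is L ⇒ W
n=27: can move to 24, which is L ⇒ W
n=28: moves to 21(W), 26(W), 27(W); every one is W ⇒ L
n=29: can move to 0, which is L ⇒ W
n=30: can move to 28, which is L ⇒ W
n=31: can move to 0, which is L ⇒ W
n=32: moves to 30(W), 31(W); every one is W ⇒ L
n=33: can move to 32, which is L ⇒ W
n=34: can move to 32, which is L ⇒ W
The starting position 34 is W: Alice should move to 32, handing over an L position.

Alice wins.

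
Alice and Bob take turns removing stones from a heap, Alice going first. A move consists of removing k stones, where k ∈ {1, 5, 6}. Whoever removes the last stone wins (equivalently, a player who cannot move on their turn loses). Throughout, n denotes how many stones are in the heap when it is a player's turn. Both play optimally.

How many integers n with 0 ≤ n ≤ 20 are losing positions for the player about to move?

6

Build the W/L table. Terminal = L. A non-terminal position is W if it has a move to some L; otherwise it is L.
n=0: no move → L
n=1: →0(L), so W
n=2: →1(W) only, which is W, so L
n=3: →2(L), so W
n=4: →3(W) only, which is W, so L
n=5: →4(L), so W
n=6: →0(L), so W
n=7: →2(L), so W
n=8: →2(L), so W
n=9: →4(L), so W
n=10: →4(L), so W
n=11: →10(W), 6(W), 5(W) — all W, so L
n=12: →11(L), so W
n=13: →12(W), 8(W), 7(W) — all W, so L
n=14: →13(L), so W
n=15: →14(W), 10(W), 9(W) — all W, so L
n=16: →15(L), so W
n=17: →11(L), so W
n=18: →13(L), so W
n=19: →13(L), so W
n=20: →15(L), so W
L entries with 0 ≤ n ≤ 20: n = 0, 2, 4, 11, 13, 15; that makes 6.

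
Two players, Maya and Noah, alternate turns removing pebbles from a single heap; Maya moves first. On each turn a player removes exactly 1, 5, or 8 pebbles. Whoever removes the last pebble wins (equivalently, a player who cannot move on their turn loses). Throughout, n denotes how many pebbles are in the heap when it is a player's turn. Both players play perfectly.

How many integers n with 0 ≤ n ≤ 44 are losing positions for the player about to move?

Use the standard recursion: the mover loses at a terminal position; elsewhere, the mover wins exactly when some move hands the opponent an L position.
n=0: no move → L
n=1: →0(L), so W
n=2: →1(W) only, which is W, so L
n=3: →2(L), so W
n=4: →3(W) only, which is W, so L
n=5: →4(L), so W
n=6: →5(W), 1(W) — all W, so L
n=7: →6(L), so W
n=8: →0(L), so W
n=9: →4(L), so W
n=10: →2(L), so W
n=11: →6(L), so W
n=12: →4(L), so W
n=13: →12(W), 8(W), 5(W) — all W, so L
n=14: →13(L), so W
n=15: →14(W), 10(W), 7(W) — all W, so L
n=16: →15(L), so W
n=17: →16(W), 12(W), 9(W) — all W, so L
n=18: →17(L), so W
n=19: →18(W), 14(W), 11(W) — all W, so L
n=20: →19(L), so W
n=21: →13(L), so W
n=22: →17(L), so W
n=23: →15(L), so W
n=24: →19(L), so W
n=25: →17(L), so W
n=26: →25(W), 21(W), 18(W) — all W, so L
n=27: →26(L), so W
n=28: →27(W), 23(W), 20(W) — all W, so L
n=29: →28(L), so W
n=30: →29(W), 25(W), 22(W) — all W, so L
n=31: →30(L), so W
n=32: →31(W), 27(W), 24(W) — all W, so L
n=33: →32(L), so W
n=34: →26(L), so W
n=35: →30(L), so W
n=36: →28(L), so W
n=37: →32(L), so W
n=38: →30(L), so W
n=39: →38(W), 34(W), 31(W) — all W, so L
n=40: →39(L), so W
n=41: →40(W), 36(W), 33(W) — all W, so L
n=42: →41(L), so W
n=43: →42(W), 38(W), 35(W) — all W, so L
n=44: →43(L), so W
L entries with 0 ≤ n ≤ 44: n = 0, 2, 4, 6, 13, 15, 17, 19, 26, 28, 30, 32, 39, 41, 43; that makes 15.

15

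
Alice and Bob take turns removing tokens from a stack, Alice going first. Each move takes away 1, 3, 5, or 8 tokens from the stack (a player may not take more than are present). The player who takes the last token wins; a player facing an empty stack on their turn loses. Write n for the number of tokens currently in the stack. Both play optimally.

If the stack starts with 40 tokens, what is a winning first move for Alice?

Remove 1, leaving 39.

Positions with no move are L. A position that does have a move is losing for the player to move precisely when every available move leads to a winning position for the opponent. Fill in the labels:
n=0: no move → L
n=1: W (go to 0, an L position)
n=2: L (sole option 1(W) is W)
n=3: W (go to 2, an L position)
n=4: L (options 3(W), 1(W) are all W)
n=5: W (go to 4, an L position)
n=6: L (options 5(W), 3(W), 1(W) are all W)
n=7: W (go to 6, an L position)
n=8: W (go to 0, an L position)
n=9: W (go to 6, an L position)
n=10: W (go to 2, an L position)
n=11: W (go to 6, an L position)
n=12: W (go to 4, an L position)
n=13: L (options 12(W), 10(W), 8(W), 5(W) are all W)
n=14: W (go to 13, an L position)
n=15: L (options 14(W), 12(W), 10(W), 7(W) are all W)
n=16: W (go to 15, an L position)
n=17: L (options 16(W), 14(W), 12(W), 9(W) are all W)
n=18: W (go to 17, an L position)
n=19: L (options 18(W), 16(W), 14(W), 11(W) are all W)
n=20: W (go to 19, an L position)
n=21: W (go to 13, an L position)
n=22: W (go to 19, an L position)
n=23: W (go to 15, an L position)
n=24: W (go to 19, an L position)
n=25: W (go to 17, an L position)
n=26: L (options 25(W), 23(W), 21(W), 18(W) are all W)
n=27: W (go to 26, an L position)
n=28: L (options 27(W), 25(W), 23(W), 20(W) are all W)
n=29: W (go to 28, an L position)
n=30: L (options 29(W), 27(W), 25(W), 22(W) are all W)
n=31: W (go to 30, an L position)
n=32: L (options 31(W), 29(W), 27(W), 24(W) are all W)
n=33: W (go to 32, an L position)
n=34: W (go to 26, an L position)
n=35: W (go to 32, an L position)
n=36: W (go to 28, an L position)
n=37: W (go to 32, an L position)
n=38: W (go to 30, an L position)
n=39: L (options 38(W), 36(W), 34(W), 31(W) are all W)
n=40: W (go to 39, an L position)
From 40, the L positions reachable in one move are: 39, 32. Any move reaching one of these is winning.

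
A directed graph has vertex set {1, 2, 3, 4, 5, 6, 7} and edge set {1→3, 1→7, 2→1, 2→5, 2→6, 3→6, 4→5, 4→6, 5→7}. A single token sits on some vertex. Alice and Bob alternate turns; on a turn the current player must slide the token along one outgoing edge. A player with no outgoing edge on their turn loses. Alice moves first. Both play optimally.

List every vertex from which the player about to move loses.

Classify positions by backward induction: terminal positions (no move available) are L. From any other position, the mover wins iff some move reaches an L.
Every edge goes from a vertex to one that appears earlier in the order 7, 6, 5, 3, 4, 1, 2, so processing vertices in that order labels each vertex after all of its successors.
7: no outgoing edge → L
6: no outgoing edge → L
5: →7(L), so W
3: →6(L), so W
4: →6(L), so W
1: →7(L), so W
2: →6(L), so W
The losing starting vertices are exactly the entries labelled L in this table (2 of them).

6, 7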